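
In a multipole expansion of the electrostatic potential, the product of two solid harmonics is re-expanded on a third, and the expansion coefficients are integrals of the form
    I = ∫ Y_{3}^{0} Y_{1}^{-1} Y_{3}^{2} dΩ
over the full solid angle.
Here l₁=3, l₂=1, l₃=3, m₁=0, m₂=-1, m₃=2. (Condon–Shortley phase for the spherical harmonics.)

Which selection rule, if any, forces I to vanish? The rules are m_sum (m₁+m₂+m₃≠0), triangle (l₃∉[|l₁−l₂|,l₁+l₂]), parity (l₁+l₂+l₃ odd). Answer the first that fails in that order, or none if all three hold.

m₁+m₂+m₃ = 0 − 1 + 2 = 1  ✗
triangle: |3−1|=2 ≤ l₃=3 ≤ 3+1=4
parity: l₁+l₂+l₃ = 7 is odd

m_sum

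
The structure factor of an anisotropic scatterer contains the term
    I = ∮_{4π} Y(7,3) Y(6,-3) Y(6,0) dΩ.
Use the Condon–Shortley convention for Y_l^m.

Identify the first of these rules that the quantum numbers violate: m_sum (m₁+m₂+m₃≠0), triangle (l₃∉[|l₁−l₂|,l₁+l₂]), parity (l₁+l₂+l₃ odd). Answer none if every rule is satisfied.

parity

m₁+m₂+m₃ = 3 − 3 + 0 = 0  ✓
triangle: |7−6|=1 ≤ l₃=6 ≤ 7+6=13  ✓
parity: l₁+l₂+l₃ = 19 is odd  ✗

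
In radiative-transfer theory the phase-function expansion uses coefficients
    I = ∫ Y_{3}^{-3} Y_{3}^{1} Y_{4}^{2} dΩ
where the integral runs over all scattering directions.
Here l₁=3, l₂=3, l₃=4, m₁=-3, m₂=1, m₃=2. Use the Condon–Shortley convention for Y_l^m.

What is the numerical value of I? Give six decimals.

Rules hold: Σm=0, L=10 even, 0≤4≤6.
N = 7·7·9 = 441
Δ = 2!·4!·4!/11! = 1/34650
Racah Σ t=0..2: t=0:+1/72 t=1:−1/16 t=2:+1/72 = -5/144
⇒ 3j(3 3 4; 0 0 0)² = 2/77, sgn -1
Racah Σ t=2..2: t=2:+1/192 = 1/192
⇒ 3j(3 3 4; -3 1 2)² = 3/77, sgn +1
4πI² = N·(3j₀)²·(3jₘ)² = 54/121
I = -1·√(0.446281/4π) = -0.18845135

-0.188451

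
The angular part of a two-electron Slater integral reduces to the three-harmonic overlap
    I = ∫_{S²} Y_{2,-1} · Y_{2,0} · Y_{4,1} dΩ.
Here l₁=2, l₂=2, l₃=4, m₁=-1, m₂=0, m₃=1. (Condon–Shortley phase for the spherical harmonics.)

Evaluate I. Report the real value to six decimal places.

m-sum 0 ✓  L=8 even ✓  0≤4≤4 ✓
Π(2lᵢ+1) = 5×5×9 = 225
triangle coeff Δ(2,2,4) = 1/630
Σ_t [0,0]: t=0:+1/16 = 1/16
(3j)²=2/35 [(2 2 4; 0 0 0)], sign=+1
Σ_t [0,0]: t=0:+1/24 = 1/24
(3j)²=1/21 [(2 2 4; -1 0 1)], sign=-1
⇒ 4πI² = 30/49
I = (-1)√(30/49/(4π)) = -0.22072812

-0.220728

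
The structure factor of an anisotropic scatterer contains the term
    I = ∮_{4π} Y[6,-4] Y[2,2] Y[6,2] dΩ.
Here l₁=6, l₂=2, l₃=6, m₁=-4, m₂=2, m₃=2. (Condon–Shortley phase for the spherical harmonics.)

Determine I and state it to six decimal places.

m-sum 0 ✓  L=14 even ✓  4≤6≤8 ✓
Π(2lᵢ+1) = 13×5×13 = 845
triangle coeff Δ(6,2,6) = 1/90090
Σ_t [0,2]: t=0:+1/69120 t=1:−1/14400 t=2:+1/69120 = -7/172800
(3j)²=14/715 [(6 2 6; 0 0 0)], sign=-1
Σ_t [2,2]: t=2:+1/322560 = 1/322560
(3j)²=18/1001 [(6 2 6; -4 2 2)], sign=+1
⇒ 4πI² = 36/121
I = (-1)√(36/121/(4π)) = -0.15386989

-0.153870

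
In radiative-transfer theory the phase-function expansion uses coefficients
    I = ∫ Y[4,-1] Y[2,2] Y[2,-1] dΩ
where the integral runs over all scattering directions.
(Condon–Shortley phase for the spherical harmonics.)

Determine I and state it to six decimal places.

-0.090112

m-sum 0 ✓  L=8 even ✓  2≤2≤6 ✓
Π(2lᵢ+1) = 9×5×5 = 225
triangle coeff Δ(4,2,2) = 1/630
Σ_t [2,2]: t=2:+1/16 = 1/16
(3j)²=2/35 [(4 2 2; 0 0 0)], sign=+1
Σ_t [4,4]: t=4:+1/144 = 1/144
(3j)²=1/126 [(4 2 2; -1 2 -1)], sign=-1
⇒ 4πI² = 5/49
I = (-1)√(5/49/(4π)) = -0.09011188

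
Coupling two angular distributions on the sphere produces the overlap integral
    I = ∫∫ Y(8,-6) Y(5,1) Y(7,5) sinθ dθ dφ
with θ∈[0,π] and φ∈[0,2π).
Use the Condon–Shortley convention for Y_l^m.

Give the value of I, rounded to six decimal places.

Checks pass: Σm=0; 20 even; l₃=7∈[3,13].
(2·8+1)(2·5+1)(2·7+1) = 2805
Δ: 6! 10! 4! / 21! → 1/814773960
sum: t=1:−1/87091200 t=2:+1/4976640 t=3:−1/2073600 t=4:+1/4976640 t=5:−1/87091200 = -1/9676800
3j²(8 5 7; 0 0 0) = Δ·Π!·Σ² = 360/46189  (sign +1)
sum: t=4:+1/696729600 t=5:−1/261273600 t=6:+1/1393459200 = -1/597196800
3j²(8 5 7; -6 1 5) = Δ·Π!·Σ² = 77/7752  (sign -1)
combine: 4πI² = 2805·360/46189·77/7752 = 17325/79781
take √, sign -1: I = -0.13145647

-0.131456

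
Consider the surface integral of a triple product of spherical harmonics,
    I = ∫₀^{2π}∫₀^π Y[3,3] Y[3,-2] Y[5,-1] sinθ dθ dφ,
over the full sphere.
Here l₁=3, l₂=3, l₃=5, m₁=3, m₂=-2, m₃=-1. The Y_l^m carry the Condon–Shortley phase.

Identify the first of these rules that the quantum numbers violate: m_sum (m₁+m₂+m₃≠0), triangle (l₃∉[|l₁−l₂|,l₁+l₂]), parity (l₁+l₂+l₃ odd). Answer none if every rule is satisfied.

parity

azimuthal sum: 3 − 2 − 1 = 0  ✓
0 ≤ 5 ≤ 6 (triangle on l)  ✓
L = 3 + 3 + 5 = 11 (odd)  ✗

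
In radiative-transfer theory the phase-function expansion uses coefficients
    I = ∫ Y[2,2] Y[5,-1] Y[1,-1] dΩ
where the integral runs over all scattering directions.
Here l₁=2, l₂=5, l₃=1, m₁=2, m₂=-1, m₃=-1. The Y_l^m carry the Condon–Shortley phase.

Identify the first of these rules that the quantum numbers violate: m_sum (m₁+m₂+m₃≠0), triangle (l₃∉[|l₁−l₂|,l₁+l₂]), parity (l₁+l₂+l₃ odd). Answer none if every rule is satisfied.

triangle

Σmᵢ = 0  ✓
l₃∈[|l₁−l₂|,l₁+l₂]=[3,7], have l₃=1  ✗
Σlᵢ = 8 ⇒ even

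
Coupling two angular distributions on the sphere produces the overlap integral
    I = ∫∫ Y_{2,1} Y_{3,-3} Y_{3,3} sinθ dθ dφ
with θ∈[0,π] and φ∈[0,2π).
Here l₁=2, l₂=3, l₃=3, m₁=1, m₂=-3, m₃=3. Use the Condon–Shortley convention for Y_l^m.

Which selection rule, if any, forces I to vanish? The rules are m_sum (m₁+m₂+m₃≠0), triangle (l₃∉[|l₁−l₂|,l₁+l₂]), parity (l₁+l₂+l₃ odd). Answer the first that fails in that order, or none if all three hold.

m_sum

m₁+m₂+m₃ = 1 − 3 + 3 = 1  ✗
triangle: |2−3|=1 ≤ l₃=3 ≤ 2+3=5
parity: l₁+l₂+l₃ = 8 is even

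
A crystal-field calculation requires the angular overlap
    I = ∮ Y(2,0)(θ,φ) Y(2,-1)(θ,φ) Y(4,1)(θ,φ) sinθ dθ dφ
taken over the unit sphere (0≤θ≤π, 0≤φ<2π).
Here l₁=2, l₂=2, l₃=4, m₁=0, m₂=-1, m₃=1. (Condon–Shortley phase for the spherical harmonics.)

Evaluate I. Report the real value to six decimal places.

-0.220728

Checks pass: Σm=0; 8 even; l₃=4∈[0,4].
(2·2+1)(2·2+1)(2·4+1) = 225
Δ: 0! 4! 4! / 9! → 1/630
sum: t=0:+1/16 = 1/16
3j²(2 2 4; 0 0 0) = Δ·Π!·Σ² = 2/35  (sign +1)
sum: t=0:+1/24 = 1/24
3j²(2 2 4; 0 -1 1) = Δ·Π!·Σ² = 1/21  (sign -1)
combine: 4πI² = 225·2/35·1/21 = 30/49
take √, sign -1: I = -0.22072812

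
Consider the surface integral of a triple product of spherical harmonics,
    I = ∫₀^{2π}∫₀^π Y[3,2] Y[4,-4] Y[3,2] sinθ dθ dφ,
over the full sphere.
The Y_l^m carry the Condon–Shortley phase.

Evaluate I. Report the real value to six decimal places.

Rules hold: Σm=0, L=10 even, 1≤3≤7.
N = 7·9·7 = 441
Δ = 4!·2!·4!/11! = 1/34650
Racah Σ t=1..3: t=1:−1/72 t=2:+1/16 t=3:−1/72 = 5/144
⇒ 3j(3 4 3; 0 0 0)² = 2/77, sgn -1
Racah Σ t=0..0: t=0:+1/576 = 1/576
⇒ 3j(3 4 3; 2 -4 2)² = 5/99, sgn -1
4πI² = N·(3j₀)²·(3jₘ)² = 70/121
I = +1·√(0.578512/4π) = 0.21456131

0.214561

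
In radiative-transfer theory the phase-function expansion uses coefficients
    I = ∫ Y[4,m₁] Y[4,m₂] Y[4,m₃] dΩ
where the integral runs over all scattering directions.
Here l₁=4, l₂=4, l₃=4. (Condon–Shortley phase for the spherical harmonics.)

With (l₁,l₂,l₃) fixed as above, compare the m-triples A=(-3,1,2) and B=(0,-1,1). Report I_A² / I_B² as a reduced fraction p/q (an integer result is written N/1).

Same 4,4,4: normalisation and zero-m 3j drop out of the ratio.
A: Δ: 4! 4! 4! / 13! → 1/450450; sum: t=3:−1/576 t=4:+1/864 = -1/1728; 3j²(4 4 4; -3 1 2) = Δ·Π!·Σ² = 5/1287  (sign -1)
B: Δ: 4! 4! 4! / 13! → 1/450450; sum: t=0:+1/3456 t=1:−1/144 t=2:+1/96 t=3:−1/864 = 1/384; 3j²(4 4 4; 0 -1 1) = Δ·Π!·Σ² = 9/2002  (sign -1)
I_A²/I_B² = (5/1287)/(9/2002) = 70/81

70/81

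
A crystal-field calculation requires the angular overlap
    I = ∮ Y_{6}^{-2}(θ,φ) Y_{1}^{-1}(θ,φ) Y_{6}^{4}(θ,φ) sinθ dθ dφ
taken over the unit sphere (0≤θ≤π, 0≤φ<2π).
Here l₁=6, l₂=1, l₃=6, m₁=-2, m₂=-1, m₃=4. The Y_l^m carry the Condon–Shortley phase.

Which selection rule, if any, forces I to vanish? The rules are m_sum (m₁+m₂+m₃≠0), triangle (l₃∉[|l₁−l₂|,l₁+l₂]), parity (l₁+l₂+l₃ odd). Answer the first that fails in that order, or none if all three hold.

m_sum

azimuthal sum: -2 − 1 + 4 = 1  ✗
5 ≤ 6 ≤ 7 (triangle on l)
L = 6 + 1 + 6 = 13 (odd)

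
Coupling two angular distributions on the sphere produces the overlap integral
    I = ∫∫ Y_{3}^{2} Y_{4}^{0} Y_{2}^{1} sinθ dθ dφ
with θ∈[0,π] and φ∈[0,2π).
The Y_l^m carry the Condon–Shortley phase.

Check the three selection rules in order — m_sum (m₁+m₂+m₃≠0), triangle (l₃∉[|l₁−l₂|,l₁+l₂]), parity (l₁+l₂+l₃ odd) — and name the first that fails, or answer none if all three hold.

m₁+m₂+m₃ = 2 + 0 + 1 = 3  ✗
triangle: |3−4|=1 ≤ l₃=2 ≤ 3+4=7
parity: l₁+l₂+l₃ = 9 is odd

m_sum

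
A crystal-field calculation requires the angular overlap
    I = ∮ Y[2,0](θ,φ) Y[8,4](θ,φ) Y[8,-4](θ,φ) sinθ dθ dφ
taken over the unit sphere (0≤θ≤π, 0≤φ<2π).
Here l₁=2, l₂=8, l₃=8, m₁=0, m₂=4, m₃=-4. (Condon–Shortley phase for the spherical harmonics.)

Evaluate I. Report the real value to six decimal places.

m-sum 0 ✓  L=18 even ✓  6≤8≤10 ✓
Π(2lᵢ+1) = 5×17×17 = 1445
triangle coeff Δ(2,8,8) = 1/348840
Σ_t [0,2]: t=0:+1/116121600 t=1:−1/25401600 t=2:+1/116121600 = -1/45158400
(3j)²=24/1615 [(2 8 8; 0 0 0)], sign=-1
Σ_t [0,2]: t=0:+1/3832012800 t=1:−1/239500800 t=2:+1/348364800 = -1/958003200
(3j)²=8/4845 [(2 8 8; 0 4 -4)], sign=-1
⇒ 4πI² = 64/1805
I = (+1)√(64/1805/(4π)) = 0.05311858

0.053119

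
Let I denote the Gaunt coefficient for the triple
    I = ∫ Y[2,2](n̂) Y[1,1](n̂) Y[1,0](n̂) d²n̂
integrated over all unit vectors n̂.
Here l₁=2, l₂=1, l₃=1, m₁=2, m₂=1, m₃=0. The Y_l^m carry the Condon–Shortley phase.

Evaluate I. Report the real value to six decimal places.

0.000000

Σmᵢ = 3 ≠ 0, so the φ-integral vanishes; I = 0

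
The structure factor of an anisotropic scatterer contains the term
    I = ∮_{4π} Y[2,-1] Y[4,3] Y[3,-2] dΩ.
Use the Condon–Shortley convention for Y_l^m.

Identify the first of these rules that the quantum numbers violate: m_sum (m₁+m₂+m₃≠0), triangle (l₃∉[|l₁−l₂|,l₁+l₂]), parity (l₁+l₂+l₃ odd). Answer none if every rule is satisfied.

parity

azimuthal sum: -1 + 3 − 2 = 0  ✓
2 ≤ 3 ≤ 6 (triangle on l)  ✓
L = 2 + 4 + 3 = 9 (odd)  ✗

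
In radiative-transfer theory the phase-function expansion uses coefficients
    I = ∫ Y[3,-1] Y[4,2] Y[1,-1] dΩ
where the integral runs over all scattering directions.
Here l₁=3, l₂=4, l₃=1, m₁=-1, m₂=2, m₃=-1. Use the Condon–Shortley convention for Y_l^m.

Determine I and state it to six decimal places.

Checks pass: Σm=0; 8 even; l₃=1∈[1,7].
(2·3+1)(2·4+1)(2·1+1) = 189
Δ: 6! 0! 2! / 9! → 1/252
sum: t=3:−1/36 = -1/36
3j²(3 4 1; 0 0 0) = Δ·Π!·Σ² = 4/63  (sign +1)
sum: t=4:+1/96 = 1/96
3j²(3 4 1; -1 2 -1) = Δ·Π!·Σ² = 5/84  (sign +1)
combine: 4πI² = 189·4/63·5/84 = 5/7
take √, sign +1: I = 0.23841361

0.238414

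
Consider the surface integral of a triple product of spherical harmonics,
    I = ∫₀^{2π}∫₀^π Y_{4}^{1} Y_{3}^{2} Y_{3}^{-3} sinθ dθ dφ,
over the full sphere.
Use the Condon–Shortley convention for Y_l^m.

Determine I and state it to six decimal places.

Checks pass: Σm=0; 10 even; l₃=3∈[1,7].
(2·4+1)(2·3+1)(2·3+1) = 441
Δ: 4! 4! 2! / 11! → 1/34650
sum: t=1:−1/72 t=2:+1/16 t=3:−1/72 = 5/144
3j²(4 3 3; 0 0 0) = Δ·Π!·Σ² = 2/77  (sign -1)
sum: t=3:−1/288 = -1/288
3j²(4 3 3; 1 2 -3) = Δ·Π!·Σ² = 5/231  (sign -1)
combine: 4πI² = 441·2/77·5/231 = 30/121
take √, sign +1: I = 0.14046335

0.140463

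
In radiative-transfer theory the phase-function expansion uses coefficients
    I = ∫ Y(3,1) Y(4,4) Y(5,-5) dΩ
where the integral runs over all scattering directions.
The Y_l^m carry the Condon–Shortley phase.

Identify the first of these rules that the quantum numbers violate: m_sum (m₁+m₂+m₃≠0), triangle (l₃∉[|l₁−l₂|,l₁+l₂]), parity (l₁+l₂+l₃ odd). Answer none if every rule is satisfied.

azimuthal sum: 1 + 4 − 5 = 0  ✓
1 ≤ 5 ≤ 7 (triangle on l)  ✓
L = 3 + 4 + 5 = 12 (even)  ✓

none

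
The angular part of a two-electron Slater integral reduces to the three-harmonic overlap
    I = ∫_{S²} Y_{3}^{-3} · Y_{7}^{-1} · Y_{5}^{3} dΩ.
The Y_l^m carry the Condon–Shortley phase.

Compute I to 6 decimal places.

Σmᵢ = -1 ≠ 0, so the φ-integral vanishes; I = 0

0.000000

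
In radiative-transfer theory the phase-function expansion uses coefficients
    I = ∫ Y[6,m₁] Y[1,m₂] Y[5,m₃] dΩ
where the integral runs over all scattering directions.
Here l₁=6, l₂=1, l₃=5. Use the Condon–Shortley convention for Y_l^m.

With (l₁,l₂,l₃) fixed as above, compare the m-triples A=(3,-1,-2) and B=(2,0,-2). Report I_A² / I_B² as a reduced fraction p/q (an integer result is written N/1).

9/8

Shared (l₁,l₂,l₃)=(6,1,5): N and (l;000)² cancel in I_A²/I_B².
A: Δ = 2!·10!·0!/13! = 1/858; Racah Σ t=0..0: t=0:+1/60480 = 1/60480; ⇒ 3j(6 1 5; 3 -1 -2)² = 6/143, sgn -1
B: Δ = 2!·10!·0!/13! = 1/858; Racah Σ t=1..1: t=1:−1/30240 = -1/30240; ⇒ 3j(6 1 5; 2 0 -2)² = 16/429, sgn +1
I_A²/I_B² = (6/143)/(16/429) = 9/8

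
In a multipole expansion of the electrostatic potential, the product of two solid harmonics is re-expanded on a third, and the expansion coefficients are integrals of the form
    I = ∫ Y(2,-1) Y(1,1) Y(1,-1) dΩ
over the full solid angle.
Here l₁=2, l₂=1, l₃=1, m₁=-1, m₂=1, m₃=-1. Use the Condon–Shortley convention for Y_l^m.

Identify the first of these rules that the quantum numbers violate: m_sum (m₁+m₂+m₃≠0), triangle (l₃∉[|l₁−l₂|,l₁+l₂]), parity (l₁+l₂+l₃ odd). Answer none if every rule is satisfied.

m_sum

Σmᵢ = -1  ✗
l₃∈[|l₁−l₂|,l₁+l₂]=[1,3], have l₃=1
Σlᵢ = 4 ⇒ even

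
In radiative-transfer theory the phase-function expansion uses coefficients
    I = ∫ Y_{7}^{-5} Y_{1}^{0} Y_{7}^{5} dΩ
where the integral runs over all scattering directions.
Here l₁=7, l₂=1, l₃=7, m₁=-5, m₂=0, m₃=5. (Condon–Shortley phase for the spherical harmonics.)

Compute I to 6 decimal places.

l₁+l₂+l₃=15 is odd: 3j(l;000)=0 ⇒ I=0

0.000000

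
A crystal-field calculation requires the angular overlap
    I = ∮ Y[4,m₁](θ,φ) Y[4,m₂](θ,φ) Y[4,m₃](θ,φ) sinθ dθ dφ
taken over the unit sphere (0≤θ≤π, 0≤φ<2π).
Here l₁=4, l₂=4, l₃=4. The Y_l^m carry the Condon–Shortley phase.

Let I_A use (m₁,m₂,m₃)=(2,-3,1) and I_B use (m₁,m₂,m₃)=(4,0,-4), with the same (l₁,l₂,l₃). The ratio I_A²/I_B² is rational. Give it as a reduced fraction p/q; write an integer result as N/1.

5/14

Shared (l₁,l₂,l₃)=(4,4,4): N and (l;000)² cancel in I_A²/I_B².
A: Δ = 4!·4!·4!/13! = 1/450450; Racah Σ t=0..1: t=0:+1/576 t=1:−1/864 = 1/1728; ⇒ 3j(4 4 4; 2 -3 1)² = 5/1287, sgn -1
B: Δ = 4!·4!·4!/13! = 1/450450; Racah Σ t=0..0: t=0:+1/13824 = 1/13824; ⇒ 3j(4 4 4; 4 0 -4)² = 14/1287, sgn +1
I_A²/I_B² = (5/1287)/(14/1287) = 5/14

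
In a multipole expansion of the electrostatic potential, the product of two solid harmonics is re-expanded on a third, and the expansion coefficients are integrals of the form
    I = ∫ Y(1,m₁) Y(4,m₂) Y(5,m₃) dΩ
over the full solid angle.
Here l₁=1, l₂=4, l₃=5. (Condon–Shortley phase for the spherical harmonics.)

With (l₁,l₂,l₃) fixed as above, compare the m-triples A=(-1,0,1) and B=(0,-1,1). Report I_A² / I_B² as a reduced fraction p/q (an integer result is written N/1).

Same 1,4,5: normalisation and zero-m 3j drop out of the ratio.
A: Δ: 0! 2! 8! / 11! → 1/495; sum: t=0:+1/1152 = 1/1152; 3j²(1 4 5; -1 0 1) = Δ·Π!·Σ² = 1/33  (sign +1)
B: Δ: 0! 2! 8! / 11! → 1/495; sum: t=0:+1/720 = 1/720; 3j²(1 4 5; 0 -1 1) = Δ·Π!·Σ² = 8/165  (sign +1)
I_A²/I_B² = (1/33)/(8/165) = 5/8

5/8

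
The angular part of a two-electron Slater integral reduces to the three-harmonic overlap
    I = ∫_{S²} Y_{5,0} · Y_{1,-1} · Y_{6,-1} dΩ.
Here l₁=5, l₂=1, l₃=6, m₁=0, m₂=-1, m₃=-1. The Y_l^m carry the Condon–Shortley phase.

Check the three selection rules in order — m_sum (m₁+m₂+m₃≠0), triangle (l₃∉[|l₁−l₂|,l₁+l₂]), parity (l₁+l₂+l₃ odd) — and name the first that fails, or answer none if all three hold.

Σmᵢ = -2  ✗
l₃∈[|l₁−l₂|,l₁+l₂]=[4,6], have l₃=6
Σlᵢ = 12 ⇒ even

m_sum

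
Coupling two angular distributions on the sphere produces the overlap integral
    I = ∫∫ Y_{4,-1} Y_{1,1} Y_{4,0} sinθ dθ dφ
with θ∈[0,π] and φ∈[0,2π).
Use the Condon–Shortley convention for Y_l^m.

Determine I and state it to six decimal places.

0.000000

L=9 odd ⇒ parity kills the (l;000) factor ⇒ I = 0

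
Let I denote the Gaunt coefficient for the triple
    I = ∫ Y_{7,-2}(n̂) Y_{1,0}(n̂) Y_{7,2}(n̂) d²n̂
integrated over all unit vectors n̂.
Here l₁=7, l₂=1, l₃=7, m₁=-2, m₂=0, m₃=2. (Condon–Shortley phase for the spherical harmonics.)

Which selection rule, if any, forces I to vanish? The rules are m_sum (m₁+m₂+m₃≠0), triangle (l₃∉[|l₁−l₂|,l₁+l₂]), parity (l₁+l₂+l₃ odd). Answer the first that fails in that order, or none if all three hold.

Σmᵢ = 0  ✓
l₃∈[|l₁−l₂|,l₁+l₂]=[6,8], have l₃=7  ✓
Σlᵢ = 15 ⇒ odd  ✗

parity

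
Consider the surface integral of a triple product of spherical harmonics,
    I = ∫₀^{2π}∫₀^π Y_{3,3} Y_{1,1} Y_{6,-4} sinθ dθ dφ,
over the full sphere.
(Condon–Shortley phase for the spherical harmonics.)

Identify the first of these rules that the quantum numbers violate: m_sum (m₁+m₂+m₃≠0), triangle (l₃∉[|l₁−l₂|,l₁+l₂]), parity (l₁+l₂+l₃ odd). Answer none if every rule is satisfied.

triangle

azimuthal sum: 3 + 1 − 4 = 0  ✓
2 ≤ 6 ≤ 4 (triangle on l)  ✗
L = 3 + 1 + 6 = 10 (even)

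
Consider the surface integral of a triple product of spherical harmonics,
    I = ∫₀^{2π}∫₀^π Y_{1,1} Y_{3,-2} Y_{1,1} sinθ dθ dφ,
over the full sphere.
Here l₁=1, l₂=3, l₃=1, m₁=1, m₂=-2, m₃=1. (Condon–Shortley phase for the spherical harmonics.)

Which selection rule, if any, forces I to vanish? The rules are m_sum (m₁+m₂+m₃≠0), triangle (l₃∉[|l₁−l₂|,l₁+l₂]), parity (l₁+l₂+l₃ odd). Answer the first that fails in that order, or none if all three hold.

azimuthal sum: 1 − 2 + 1 = 0  ✓
2 ≤ 1 ≤ 4 (triangle on l)  ✗
L = 1 + 3 + 1 = 5 (odd)

triangle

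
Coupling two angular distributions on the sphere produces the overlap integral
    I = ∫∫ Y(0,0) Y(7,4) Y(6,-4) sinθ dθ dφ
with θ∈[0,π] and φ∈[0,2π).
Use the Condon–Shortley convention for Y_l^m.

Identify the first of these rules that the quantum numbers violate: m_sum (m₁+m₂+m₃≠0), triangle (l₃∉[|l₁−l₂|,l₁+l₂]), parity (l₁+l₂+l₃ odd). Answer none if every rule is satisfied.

Σmᵢ = 0  ✓
l₃∈[|l₁−l₂|,l₁+l₂]=[7,7], have l₃=6  ✗
Σlᵢ = 13 ⇒ odd

triangle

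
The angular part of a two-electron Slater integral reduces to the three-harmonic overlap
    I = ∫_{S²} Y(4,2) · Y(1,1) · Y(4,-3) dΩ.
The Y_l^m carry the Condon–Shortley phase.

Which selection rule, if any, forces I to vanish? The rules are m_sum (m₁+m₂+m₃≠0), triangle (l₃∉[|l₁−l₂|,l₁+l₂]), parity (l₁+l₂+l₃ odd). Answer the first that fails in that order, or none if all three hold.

azimuthal sum: 2 + 1 − 3 = 0  ✓
3 ≤ 4 ≤ 5 (triangle on l)  ✓
L = 4 + 1 + 4 = 9 (odd)  ✗

parity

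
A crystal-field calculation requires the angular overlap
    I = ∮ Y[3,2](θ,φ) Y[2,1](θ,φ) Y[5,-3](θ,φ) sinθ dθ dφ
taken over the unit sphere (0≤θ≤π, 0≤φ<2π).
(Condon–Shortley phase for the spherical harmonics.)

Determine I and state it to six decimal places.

Rules hold: Σm=0, L=10 even, 1≤5≤5.
N = 7·5·11 = 385
Δ = 0!·6!·4!/11! = 1/2310
Racah Σ t=0..0: t=0:+1/144 = 1/144
⇒ 3j(3 2 5; 0 0 0)² = 10/231, sgn -1
Racah Σ t=0..0: t=0:+1/720 = 1/720
⇒ 3j(3 2 5; 2 1 -3)² = 8/165, sgn +1
4πI² = N·(3j₀)²·(3jₘ)² = 80/99
I = -1·√(0.808081/4π) = -0.25358436

-0.253584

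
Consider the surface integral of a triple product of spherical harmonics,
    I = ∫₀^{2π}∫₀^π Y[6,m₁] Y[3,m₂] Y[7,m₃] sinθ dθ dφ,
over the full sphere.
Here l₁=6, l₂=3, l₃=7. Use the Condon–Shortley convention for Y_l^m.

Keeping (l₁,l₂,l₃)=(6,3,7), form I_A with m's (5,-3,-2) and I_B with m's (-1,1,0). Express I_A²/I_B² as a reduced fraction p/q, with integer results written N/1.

4125/56

l's match ⇒ only the (l;m) 3-j factors differ between A and B.
A: triangle coeff Δ(6,3,7) = 1/2042040; Σ_t [0,0]: t=0:+1/17418240 = 1/17418240; (3j)²=25/12376 [(6 3 7; 5 -3 -2)], sign=-1
B: triangle coeff Δ(6,3,7) = 1/2042040; Σ_t [0,2]: t=0:+1/1451520 t=1:−1/103680 t=2:+1/115200 = -1/3628800; (3j)²=1/36465 [(6 3 7; -1 1 0)], sign=+1
I_A²/I_B² = (25/12376)/(1/36465) = 4125/56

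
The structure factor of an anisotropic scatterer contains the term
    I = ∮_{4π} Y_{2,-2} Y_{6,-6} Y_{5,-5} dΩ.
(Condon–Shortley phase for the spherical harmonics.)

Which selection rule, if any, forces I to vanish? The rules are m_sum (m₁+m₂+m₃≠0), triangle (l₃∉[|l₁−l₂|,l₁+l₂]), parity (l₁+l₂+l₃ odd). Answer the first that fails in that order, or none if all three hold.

m_sum

azimuthal sum: -2 − 6 − 5 = -13  ✗
4 ≤ 5 ≤ 8 (triangle on l)
L = 2 + 6 + 5 = 13 (odd)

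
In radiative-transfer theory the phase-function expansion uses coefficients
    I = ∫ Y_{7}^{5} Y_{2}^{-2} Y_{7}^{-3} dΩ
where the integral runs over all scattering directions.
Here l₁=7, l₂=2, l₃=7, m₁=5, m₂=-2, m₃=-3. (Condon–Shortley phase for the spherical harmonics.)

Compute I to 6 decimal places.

0.139127

m-sum 0 ✓  L=16 even ✓  5≤7≤9 ✓
Π(2lᵢ+1) = 15×5×15 = 1125
triangle coeff Δ(7,2,7) = 1/185640
Σ_t [0,2]: t=0:+1/2419200 t=1:−1/518400 t=2:+1/2419200 = -1/907200
(3j)²=56/3315 [(7 2 7; 0 0 0)], sign=+1
Σ_t [0,0]: t=0:+1/29030400 = 1/29030400
(3j)²=99/7735 [(7 2 7; 5 -2 -3)], sign=+1
⇒ 4πI² = 11880/48841
I = (+1)√(11880/48841/(4π)) = 0.13912687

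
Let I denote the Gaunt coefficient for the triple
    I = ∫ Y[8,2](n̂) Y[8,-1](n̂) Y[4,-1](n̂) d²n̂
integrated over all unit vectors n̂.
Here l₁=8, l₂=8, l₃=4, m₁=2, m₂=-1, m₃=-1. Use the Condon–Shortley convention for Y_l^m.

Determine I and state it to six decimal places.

0.089739

m-sum 0 ✓  L=20 even ✓  0≤4≤16 ✓
Π(2lᵢ+1) = 17×17×9 = 2601
triangle coeff Δ(8,8,4) = 1/185175900
Σ_t [4,8]: t=4:+1/557383680 t=5:−1/21772800 t=6:+1/8294400 t=7:−1/21772800 t=8:+1/557383680 = 1/30965760
(3j)²=36/4199 [(8 8 4; 0 0 0)], sign=+1
Σ_t [3,6]: t=3:−1/313528320 t=4:+1/23224320 t=5:−1/14515200 t=6:+1/74649600 = -7/447897600
(3j)²=343/75582 [(8 8 4; 2 -1 -1)], sign=+1
⇒ 4πI² = 6174/61009
I = (+1)√(6174/61009/(4π)) = 0.08973904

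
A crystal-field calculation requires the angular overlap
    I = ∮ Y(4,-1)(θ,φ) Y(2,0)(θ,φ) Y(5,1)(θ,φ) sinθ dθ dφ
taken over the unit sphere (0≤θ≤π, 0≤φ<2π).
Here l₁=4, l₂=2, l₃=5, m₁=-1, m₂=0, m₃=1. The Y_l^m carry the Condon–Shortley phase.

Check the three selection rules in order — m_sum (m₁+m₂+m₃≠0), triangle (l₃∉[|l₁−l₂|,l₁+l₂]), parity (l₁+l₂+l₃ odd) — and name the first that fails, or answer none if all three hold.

m₁+m₂+m₃ = -1 + 0 + 1 = 0  ✓
triangle: |4−2|=2 ≤ l₃=5 ≤ 4+2=6  ✓
parity: l₁+l₂+l₃ = 11 is odd  ✗

parity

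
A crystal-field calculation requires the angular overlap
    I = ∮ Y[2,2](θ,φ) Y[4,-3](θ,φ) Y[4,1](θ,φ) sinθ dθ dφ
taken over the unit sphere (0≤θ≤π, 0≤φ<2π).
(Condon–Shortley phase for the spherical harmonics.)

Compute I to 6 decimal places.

0.159270

m-sum 0 ✓  L=10 even ✓  2≤4≤6 ✓
Π(2lᵢ+1) = 5×9×9 = 405
triangle coeff Δ(2,4,4) = 1/13860
Σ_t [0,2]: t=0:+1/192 t=1:−1/36 t=2:+1/192 = -5/288
(3j)²=20/693 [(2 4 4; 0 0 0)], sign=-1
Σ_t [0,0]: t=0:+1/480 = 1/480
(3j)²=3/110 [(2 4 4; 2 -3 1)], sign=-1
⇒ 4πI² = 270/847
I = (+1)√(270/847/(4π)) = 0.15927046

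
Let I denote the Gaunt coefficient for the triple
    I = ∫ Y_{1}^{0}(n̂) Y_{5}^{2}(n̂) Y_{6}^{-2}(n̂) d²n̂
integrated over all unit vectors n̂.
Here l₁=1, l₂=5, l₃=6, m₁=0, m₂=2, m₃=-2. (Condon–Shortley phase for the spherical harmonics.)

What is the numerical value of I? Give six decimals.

m-sum 0 ✓  L=12 even ✓  4≤6≤6 ✓
Π(2lᵢ+1) = 3×11×13 = 429
triangle coeff Δ(1,5,6) = 1/858
Σ_t [0,0]: t=0:+1/14400 = 1/14400
(3j)²=6/143 [(1 5 6; 0 0 0)], sign=+1
Σ_t [0,0]: t=0:+1/30240 = 1/30240
(3j)²=16/429 [(1 5 6; 0 2 -2)], sign=+1
⇒ 4πI² = 96/143
I = (+1)√(96/143/(4π)) = 0.23113338

0.231133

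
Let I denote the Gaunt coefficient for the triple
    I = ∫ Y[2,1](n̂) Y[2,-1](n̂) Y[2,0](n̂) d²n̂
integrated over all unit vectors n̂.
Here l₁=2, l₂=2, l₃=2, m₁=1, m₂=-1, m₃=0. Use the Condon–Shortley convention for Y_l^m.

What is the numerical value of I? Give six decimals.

-0.090112

Rules hold: Σm=0, L=6 even, 0≤2≤4.
N = 5·5·5 = 125
Δ = 2!·2!·2!/7! = 1/630
Racah Σ t=0..2: t=0:+1/8 t=1:−1/1 t=2:+1/8 = -3/4
⇒ 3j(2 2 2; 0 0 0)² = 2/35, sgn -1
Racah Σ t=0..1: t=0:+1/2 t=1:−1/4 = 1/4
⇒ 3j(2 2 2; 1 -1 0)² = 1/70, sgn +1
4πI² = N·(3j₀)²·(3jₘ)² = 5/49
I = -1·√(0.102041/4π) = -0.09011188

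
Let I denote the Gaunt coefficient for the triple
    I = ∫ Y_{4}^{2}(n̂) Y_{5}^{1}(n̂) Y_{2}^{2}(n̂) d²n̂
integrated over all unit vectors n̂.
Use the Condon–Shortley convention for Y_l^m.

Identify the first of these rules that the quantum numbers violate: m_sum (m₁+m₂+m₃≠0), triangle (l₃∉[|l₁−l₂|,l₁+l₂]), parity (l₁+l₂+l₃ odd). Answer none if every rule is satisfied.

m₁+m₂+m₃ = 2 + 1 + 2 = 5  ✗
triangle: |4−5|=1 ≤ l₃=2 ≤ 4+5=9
parity: l₁+l₂+l₃ = 11 is odd

m_sum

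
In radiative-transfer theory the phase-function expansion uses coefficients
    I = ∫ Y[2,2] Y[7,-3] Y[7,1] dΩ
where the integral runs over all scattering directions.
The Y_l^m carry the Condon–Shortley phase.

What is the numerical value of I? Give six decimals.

0.181642

Checks pass: Σm=0; 16 even; l₃=7∈[5,9].
(2·2+1)(2·7+1)(2·7+1) = 1125
Δ: 2! 2! 12! / 17! → 1/185640
sum: t=0:+1/2419200 t=1:−1/518400 t=2:+1/2419200 = -1/907200
3j²(2 7 7; 0 0 0) = Δ·Π!·Σ² = 56/3315  (sign +1)
sum: t=0:+1/3870720 = 1/3870720
3j²(2 7 7; 2 -3 1) = Δ·Π!·Σ² = 135/6188  (sign +1)
combine: 4πI² = 1125·56/3315·135/6188 = 20250/48841
take √, sign +1: I = 0.18164160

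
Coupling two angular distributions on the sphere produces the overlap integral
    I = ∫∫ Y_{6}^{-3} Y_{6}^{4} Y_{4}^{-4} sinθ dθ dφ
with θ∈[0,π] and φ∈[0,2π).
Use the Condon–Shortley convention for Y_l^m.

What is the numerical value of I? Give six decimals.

0.000000

-3 + 4 − 4 = -3 ≠ 0: azimuthal integral kills it; I = 0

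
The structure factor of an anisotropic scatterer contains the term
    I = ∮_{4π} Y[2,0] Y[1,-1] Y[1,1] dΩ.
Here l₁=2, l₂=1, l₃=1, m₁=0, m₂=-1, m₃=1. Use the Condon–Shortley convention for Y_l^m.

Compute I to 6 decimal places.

Checks pass: Σm=0; 4 even; l₃=1∈[1,3].
(2·2+1)(2·1+1)(2·1+1) = 45
Δ: 2! 2! 0! / 5! → 1/30
sum: t=1:−1/1 = -1/1
3j²(2 1 1; 0 0 0) = Δ·Π!·Σ² = 2/15  (sign +1)
sum: t=0:+1/4 = 1/4
3j²(2 1 1; 0 -1 1) = Δ·Π!·Σ² = 1/30  (sign +1)
combine: 4πI² = 45·2/15·1/30 = 1/5
take √, sign +1: I = 0.12615663

0.126157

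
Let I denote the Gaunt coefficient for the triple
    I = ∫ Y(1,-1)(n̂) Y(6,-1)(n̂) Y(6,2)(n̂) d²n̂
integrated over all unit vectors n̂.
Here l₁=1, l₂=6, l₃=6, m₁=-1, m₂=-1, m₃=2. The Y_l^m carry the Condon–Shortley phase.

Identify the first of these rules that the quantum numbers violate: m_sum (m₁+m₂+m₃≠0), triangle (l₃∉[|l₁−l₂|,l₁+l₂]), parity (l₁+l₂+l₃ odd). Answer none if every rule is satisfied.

Σmᵢ = 0  ✓
l₃∈[|l₁−l₂|,l₁+l₂]=[5,7], have l₃=6  ✓
Σlᵢ = 13 ⇒ odd  ✗

parity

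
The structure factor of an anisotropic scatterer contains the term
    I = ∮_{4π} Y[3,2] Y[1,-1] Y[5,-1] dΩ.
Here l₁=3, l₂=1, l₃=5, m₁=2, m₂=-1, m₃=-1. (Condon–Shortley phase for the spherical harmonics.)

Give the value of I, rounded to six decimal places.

triangle: need 2≤l₃≤4, have 5; I=0

0.000000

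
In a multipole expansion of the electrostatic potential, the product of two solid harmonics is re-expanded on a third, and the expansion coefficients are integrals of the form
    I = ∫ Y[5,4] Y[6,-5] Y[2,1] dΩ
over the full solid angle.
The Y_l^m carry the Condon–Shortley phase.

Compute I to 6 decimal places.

L=13 odd ⇒ parity kills the (l;000) factor ⇒ I = 0

0.000000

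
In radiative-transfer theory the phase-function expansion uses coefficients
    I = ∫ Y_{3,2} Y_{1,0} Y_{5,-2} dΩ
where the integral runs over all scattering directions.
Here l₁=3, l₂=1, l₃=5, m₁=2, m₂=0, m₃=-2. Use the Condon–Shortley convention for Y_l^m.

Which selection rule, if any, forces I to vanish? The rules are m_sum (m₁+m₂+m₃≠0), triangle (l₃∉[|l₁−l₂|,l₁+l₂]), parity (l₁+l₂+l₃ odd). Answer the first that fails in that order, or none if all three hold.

azimuthal sum: 2 + 0 − 2 = 0  ✓
2 ≤ 5 ≤ 4 (triangle on l)  ✗
L = 3 + 1 + 5 = 9 (odd)

triangle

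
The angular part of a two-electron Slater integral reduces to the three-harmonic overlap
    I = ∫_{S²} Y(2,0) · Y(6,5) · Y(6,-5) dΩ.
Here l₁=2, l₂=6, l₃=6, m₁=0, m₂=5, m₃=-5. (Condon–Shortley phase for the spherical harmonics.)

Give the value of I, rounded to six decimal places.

m-sum 0 ✓  L=14 even ✓  4≤6≤8 ✓
Π(2lᵢ+1) = 5×13×13 = 845
triangle coeff Δ(2,6,6) = 1/90090
Σ_t [0,2]: t=0:+1/69120 t=1:−1/14400 t=2:+1/69120 = -7/172800
(3j)²=14/715 [(2 6 6; 0 0 0)], sign=-1
Σ_t [1,2]: t=1:−1/3628800 t=2:+1/1451520 = 1/2419200
(3j)²=11/910 [(2 6 6; 0 5 -5)], sign=-1
⇒ 4πI² = 1/5
I = (+1)√(1/5/(4π)) = 0.12615663

0.126157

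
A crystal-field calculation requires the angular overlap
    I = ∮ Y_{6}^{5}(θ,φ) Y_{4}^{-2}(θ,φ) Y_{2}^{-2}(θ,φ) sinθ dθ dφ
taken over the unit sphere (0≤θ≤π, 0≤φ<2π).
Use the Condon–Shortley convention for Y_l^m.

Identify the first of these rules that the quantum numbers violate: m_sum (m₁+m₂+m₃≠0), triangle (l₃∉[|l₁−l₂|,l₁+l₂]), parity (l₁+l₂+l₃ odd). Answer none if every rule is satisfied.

azimuthal sum: 5 − 2 − 2 = 1  ✗
2 ≤ 2 ≤ 10 (triangle on l)
L = 6 + 4 + 2 = 12 (even)

m_sum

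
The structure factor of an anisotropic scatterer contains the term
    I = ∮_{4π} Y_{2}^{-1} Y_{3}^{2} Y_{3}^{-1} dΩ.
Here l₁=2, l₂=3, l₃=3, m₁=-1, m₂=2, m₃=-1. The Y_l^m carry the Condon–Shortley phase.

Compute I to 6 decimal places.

Checks pass: Σm=0; 8 even; l₃=3∈[1,5].
(2·2+1)(2·3+1)(2·3+1) = 245
Δ: 2! 2! 4! / 9! → 1/3780
sum: t=0:+1/24 t=1:−1/4 t=2:+1/24 = -1/6
3j²(2 3 3; 0 0 0) = Δ·Π!·Σ² = 4/105  (sign +1)
sum: t=1:−1/48 t=2:+1/12 = 1/16
3j²(2 3 3; -1 2 -1) = Δ·Π!·Σ² = 1/28  (sign +1)
combine: 4πI² = 245·4/105·1/28 = 1/3
take √, sign +1: I = 0.16286750

0.162868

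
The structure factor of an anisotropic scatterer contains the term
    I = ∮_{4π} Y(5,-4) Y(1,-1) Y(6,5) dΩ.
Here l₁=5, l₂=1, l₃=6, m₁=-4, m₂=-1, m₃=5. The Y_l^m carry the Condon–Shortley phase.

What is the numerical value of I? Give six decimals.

-0.303018

m-sum 0 ✓  L=12 even ✓  4≤6≤6 ✓
Π(2lᵢ+1) = 11×3×13 = 429
triangle coeff Δ(5,1,6) = 1/858
Σ_t [0,0]: t=0:+1/14400 = 1/14400
(3j)²=6/143 [(5 1 6; 0 0 0)], sign=+1
Σ_t [0,0]: t=0:+1/725760 = 1/725760
(3j)²=5/78 [(5 1 6; -4 -1 5)], sign=-1
⇒ 4πI² = 15/13
I = (-1)√(15/13/(4π)) = -0.30301841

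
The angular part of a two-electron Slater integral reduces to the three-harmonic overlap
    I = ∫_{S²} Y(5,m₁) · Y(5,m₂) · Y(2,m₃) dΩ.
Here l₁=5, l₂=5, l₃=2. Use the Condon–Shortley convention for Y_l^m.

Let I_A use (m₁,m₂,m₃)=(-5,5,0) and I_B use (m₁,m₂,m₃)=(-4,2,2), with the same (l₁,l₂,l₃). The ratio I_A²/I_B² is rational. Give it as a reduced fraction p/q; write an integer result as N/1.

25/8

Shared (l₁,l₂,l₃)=(5,5,2): N and (l;000)² cancel in I_A²/I_B².
A: Δ = 8!·2!·2!/13! = 1/38610; Racah Σ t=8..8: t=8:+1/161280 = 1/161280; ⇒ 3j(5 5 2; -5 5 0)² = 15/286, sgn +1
B: Δ = 8!·2!·2!/13! = 1/38610; Racah Σ t=7..7: t=7:−1/20160 = -1/20160; ⇒ 3j(5 5 2; -4 2 2)² = 12/715, sgn -1
I_A²/I_B² = (15/286)/(12/715) = 25/8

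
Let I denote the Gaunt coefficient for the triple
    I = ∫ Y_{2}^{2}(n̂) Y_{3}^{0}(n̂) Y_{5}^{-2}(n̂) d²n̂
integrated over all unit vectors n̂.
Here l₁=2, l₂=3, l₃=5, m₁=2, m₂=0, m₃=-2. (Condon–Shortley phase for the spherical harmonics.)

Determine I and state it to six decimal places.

0.141758

Checks pass: Σm=0; 10 even; l₃=5∈[1,5].
(2·2+1)(2·3+1)(2·5+1) = 385
Δ: 0! 4! 6! / 11! → 1/2310
sum: t=0:+1/144 = 1/144
3j²(2 3 5; 0 0 0) = Δ·Π!·Σ² = 10/231  (sign -1)
sum: t=0:+1/864 = 1/864
3j²(2 3 5; 2 0 -2) = Δ·Π!·Σ² = 1/66  (sign -1)
combine: 4πI² = 385·10/231·1/66 = 25/99
take √, sign +1: I = 0.14175797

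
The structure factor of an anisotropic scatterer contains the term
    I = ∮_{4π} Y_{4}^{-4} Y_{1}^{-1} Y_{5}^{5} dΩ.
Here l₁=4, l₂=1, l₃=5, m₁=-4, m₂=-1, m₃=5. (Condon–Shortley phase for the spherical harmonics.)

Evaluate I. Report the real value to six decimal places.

-0.329416

Rules hold: Σm=0, L=10 even, 3≤5≤5.
N = 9·3·11 = 297
Δ = 0!·8!·2!/11! = 1/495
Racah Σ t=0..0: t=0:+1/576 = 1/576
⇒ 3j(4 1 5; 0 0 0)² = 5/99, sgn -1
Racah Σ t=0..0: t=0:+1/80640 = 1/80640
⇒ 3j(4 1 5; -4 -1 5)² = 1/11, sgn +1
4πI² = N·(3j₀)²·(3jₘ)² = 15/11
I = -1·√(1.36364/4π) = -0.32941575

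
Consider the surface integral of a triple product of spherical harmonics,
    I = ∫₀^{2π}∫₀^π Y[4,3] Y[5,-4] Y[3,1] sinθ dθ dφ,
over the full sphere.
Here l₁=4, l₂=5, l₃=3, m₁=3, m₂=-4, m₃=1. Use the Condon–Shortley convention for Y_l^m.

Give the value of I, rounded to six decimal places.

0.042401

m-sum 0 ✓  L=12 even ✓  1≤3≤9 ✓
Π(2lᵢ+1) = 9×11×7 = 693
triangle coeff Δ(4,5,3) = 1/180180
Σ_t [2,4]: t=2:+1/576 t=3:−1/144 t=4:+1/576 = -1/288
(3j)²=20/1001 [(4 5 3; 0 0 0)], sign=+1
Σ_t [0,1]: t=0:+1/4320 t=1:−1/5760 = 1/17280
(3j)²=7/4290 [(4 5 3; 3 -4 1)], sign=+1
⇒ 4πI² = 42/1859
I = (+1)√(42/1859/(4π)) = 0.04240138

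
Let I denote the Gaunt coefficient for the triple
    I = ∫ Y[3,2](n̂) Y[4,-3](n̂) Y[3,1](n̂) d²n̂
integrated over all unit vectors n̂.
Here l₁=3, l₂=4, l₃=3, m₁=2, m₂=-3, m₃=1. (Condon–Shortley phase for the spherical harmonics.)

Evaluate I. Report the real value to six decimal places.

-0.095955

Rules hold: Σm=0, L=10 even, 1≤3≤7.
N = 7·9·7 = 441
Δ = 4!·2!·4!/11! = 1/34650
Racah Σ t=1..3: t=1:−1/72 t=2:+1/16 t=3:−1/72 = 5/144
⇒ 3j(3 4 3; 0 0 0)² = 2/77, sgn -1
Racah Σ t=0..1: t=0:+1/144 t=1:−1/288 = 1/288
⇒ 3j(3 4 3; 2 -3 1)² = 1/99, sgn +1
4πI² = N·(3j₀)²·(3jₘ)² = 14/121
I = -1·√(0.115702/4π) = -0.09595473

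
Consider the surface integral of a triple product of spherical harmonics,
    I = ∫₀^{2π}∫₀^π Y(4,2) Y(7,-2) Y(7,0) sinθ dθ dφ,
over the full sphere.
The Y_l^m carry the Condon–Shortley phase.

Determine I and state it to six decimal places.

-0.112312

m-sum 0 ✓  L=18 even ✓  3≤7≤11 ✓
Π(2lᵢ+1) = 9×15×15 = 2025
triangle coeff Δ(4,7,7) = 1/58198140
Σ_t [0,4]: t=0:+1/17418240 t=1:−1/622080 t=2:+1/230400 t=3:−1/622080 t=4:+1/17418240 = 1/806400
(3j)²=2268/230945 [(4 7 7; 0 0 0)], sign=-1
Σ_t [0,2]: t=0:+1/1382400 t=1:−1/622080 t=2:+1/2903040 = -47/87091200
(3j)²=2209/277134 [(4 7 7; 2 -2 0)], sign=+1
⇒ 4πI² = 338175810/2133423721
I = (-1)√(338175810/2133423721/(4π)) = -0.11231242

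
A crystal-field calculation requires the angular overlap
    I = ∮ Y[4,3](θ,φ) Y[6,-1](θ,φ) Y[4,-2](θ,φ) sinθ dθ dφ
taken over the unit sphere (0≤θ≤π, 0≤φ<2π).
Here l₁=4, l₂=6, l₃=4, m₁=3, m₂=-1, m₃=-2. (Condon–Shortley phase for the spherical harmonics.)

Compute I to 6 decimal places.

m-sum 0 ✓  L=14 even ✓  2≤4≤10 ✓
Π(2lᵢ+1) = 9×13×9 = 1053
triangle coeff Δ(4,6,4) = 1/1261260
Σ_t [2,4]: t=2:+1/4608 t=3:−1/1296 t=4:+1/4608 = -7/20736
(3j)²=20/1287 [(4 6 4; 0 0 0)], sign=-1
Σ_t [0,1]: t=0:+1/86400 t=1:−1/11520 = -13/172800
(3j)²=13/660 [(4 6 4; 3 -1 -2)], sign=-1
⇒ 4πI² = 39/121
I = (+1)√(39/121/(4π)) = 0.16015286

0.160153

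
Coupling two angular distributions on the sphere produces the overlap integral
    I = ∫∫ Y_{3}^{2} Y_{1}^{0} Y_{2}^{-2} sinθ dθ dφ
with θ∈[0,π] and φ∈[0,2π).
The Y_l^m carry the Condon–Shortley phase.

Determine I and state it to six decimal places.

Rules hold: Σm=0, L=6 even, 2≤2≤4.
N = 7·3·5 = 105
Δ = 2!·4!·0!/7! = 1/105
Racah Σ t=1..1: t=1:−1/4 = -1/4
⇒ 3j(3 1 2; 0 0 0)² = 3/35, sgn -1
Racah Σ t=1..1: t=1:−1/24 = -1/24
⇒ 3j(3 1 2; 2 0 -2)² = 1/21, sgn -1
4πI² = N·(3j₀)²·(3jₘ)² = 3/7
I = +1·√(0.428571/4π) = 0.18467439

0.184674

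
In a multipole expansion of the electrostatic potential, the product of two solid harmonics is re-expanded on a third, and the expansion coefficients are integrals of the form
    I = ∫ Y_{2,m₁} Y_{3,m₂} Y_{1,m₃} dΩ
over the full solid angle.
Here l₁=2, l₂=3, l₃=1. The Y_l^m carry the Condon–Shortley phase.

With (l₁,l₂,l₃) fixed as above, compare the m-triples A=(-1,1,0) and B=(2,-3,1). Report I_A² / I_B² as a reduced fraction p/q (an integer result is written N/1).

Same 2,3,1: normalisation and zero-m 3j drop out of the ratio.
A: Δ: 4! 0! 2! / 7! → 1/105; sum: t=3:−1/6 = -1/6; 3j²(2 3 1; -1 1 0) = Δ·Π!·Σ² = 8/105  (sign +1)
B: Δ: 4! 0! 2! / 7! → 1/105; sum: t=0:+1/48 = 1/48; 3j²(2 3 1; 2 -3 1) = Δ·Π!·Σ² = 1/7  (sign +1)
I_A²/I_B² = (8/105)/(1/7) = 8/15

8/15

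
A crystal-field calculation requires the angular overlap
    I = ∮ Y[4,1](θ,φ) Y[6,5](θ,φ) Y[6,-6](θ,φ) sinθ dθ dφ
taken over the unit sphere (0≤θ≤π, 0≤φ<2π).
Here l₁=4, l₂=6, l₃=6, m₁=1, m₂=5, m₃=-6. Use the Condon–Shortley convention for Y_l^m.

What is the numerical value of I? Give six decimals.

m-sum 0 ✓  L=16 even ✓  2≤6≤10 ✓
Π(2lᵢ+1) = 9×13×13 = 1521
triangle coeff Δ(4,6,6) = 1/15315300
Σ_t [0,4]: t=0:+1/829440 t=1:−1/25920 t=2:+1/9216 t=3:−1/25920 t=4:+1/829440 = 7/207360
(3j)²=28/2431 [(4 6 6; 0 0 0)], sign=+1
Σ_t [3,3]: t=3:−1/5806080 = -1/5806080
(3j)²=165/6188 [(4 6 6; 1 5 -6)], sign=-1
⇒ 4πI² = 135/289
I = (-1)√(135/289/(4π)) = -0.19280266

-0.192803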